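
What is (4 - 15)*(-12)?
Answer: 132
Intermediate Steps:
(4 - 15)*(-12) = -11*(-12) = 132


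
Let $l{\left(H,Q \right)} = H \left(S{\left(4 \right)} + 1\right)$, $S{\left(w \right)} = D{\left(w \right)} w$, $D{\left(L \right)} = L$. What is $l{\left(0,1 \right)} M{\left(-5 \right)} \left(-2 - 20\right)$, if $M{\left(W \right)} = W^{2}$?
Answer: $0$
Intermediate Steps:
$S{\left(w \right)} = w^{2}$ ($S{\left(w \right)} = w w = w^{2}$)
$l{\left(H,Q \right)} = 17 H$ ($l{\left(H,Q \right)} = H \left(4^{2} + 1\right) = H \left(16 + 1\right) = H 17 = 17 H$)
$l{\left(0,1 \right)} M{\left(-5 \right)} \left(-2 - 20\right) = 17 \cdot 0 \left(-5\right)^{2} \left(-2 - 20\right) = 0 \cdot 25 \left(-22\right) = 0 \left(-22\right) = 0$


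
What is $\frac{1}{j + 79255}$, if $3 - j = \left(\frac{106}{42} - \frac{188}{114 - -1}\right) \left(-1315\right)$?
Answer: $\frac{483}{38846275} \approx 1.2434 \cdot 10^{-5}$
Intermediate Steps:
$j = \frac{566110}{483}$ ($j = 3 - \left(\frac{106}{42} - \frac{188}{114 - -1}\right) \left(-1315\right) = 3 - \left(106 \cdot \frac{1}{42} - \frac{188}{114 + 1}\right) \left(-1315\right) = 3 - \left(\frac{53}{21} - \frac{188}{115}\right) \left(-1315\right) = 3 - \frac{2147}{2415} \left(-1315\right) = 3 - - \frac{564661}{483} = 3 + \frac{564661}{483} = \frac{566110}{483} \approx 1172.1$)
$\frac{1}{j + 79255} = \frac{1}{\frac{566110}{483} + 79255} = \frac{1}{\frac{38846275}{483}} = \frac{483}{38846275}$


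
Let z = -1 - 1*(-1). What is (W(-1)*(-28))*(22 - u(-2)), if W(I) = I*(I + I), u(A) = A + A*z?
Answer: -1344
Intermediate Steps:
z = 0 (z = -1 + 1 = 0)
u(A) = A (u(A) = A + A*0 = A + 0 = A)
W(I) = 2*I**2 (W(I) = I*(2*I) = 2*I**2)
(W(-1)*(-28))*(22 - u(-2)) = ((2*(-1)**2)*(-28))*(22 - 1*(-2)) = ((2*1)*(-28))*(22 + 2) = (2*(-28))*24 = -56*24 = -1344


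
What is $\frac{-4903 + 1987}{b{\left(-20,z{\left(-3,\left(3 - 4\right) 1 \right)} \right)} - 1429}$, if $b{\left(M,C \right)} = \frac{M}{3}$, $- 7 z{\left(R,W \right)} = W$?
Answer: $\frac{8748}{4307} \approx 2.0311$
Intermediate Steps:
$z{\left(R,W \right)} = - \frac{W}{7}$
$b{\left(M,C \right)} = \frac{M}{3}$ ($b{\left(M,C \right)} = M \frac{1}{3} = \frac{M}{3}$)
$\frac{-4903 + 1987}{b{\left(-20,z{\left(-3,\left(3 - 4\right) 1 \right)} \right)} - 1429} = \frac{-4903 + 1987}{\frac{1}{3} \left(-20\right) - 1429} = - \frac{2916}{- \frac{20}{3} - 1429} = - \frac{2916}{- \frac{4307}{3}} = \left(-2916\right) \left(- \frac{3}{4307}\right) = \frac{8748}{4307}$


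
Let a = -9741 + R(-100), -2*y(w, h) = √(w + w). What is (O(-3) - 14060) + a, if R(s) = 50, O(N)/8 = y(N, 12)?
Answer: -23751 - 4*I*√6 ≈ -23751.0 - 9.798*I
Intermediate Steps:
y(w, h) = -√2*√w/2 (y(w, h) = -√(w + w)/2 = -√2*√w/2)
O(N) = -4*√2*√N (O(N) = 8*(-√2*√N/2) = -4*√2*√N)
a = -9691 (a = -9741 + 50 = -9691)
(O(-3) - 14060) + a = (-4*√2*√(-3) - 14060) - 9691 = (-4*√2*I*√3 - 14060) - 9691 = (-4*I*√6 - 14060) - 9691 = (-14060 - 4*I*√6) - 9691 = -23751 - 4*I*√6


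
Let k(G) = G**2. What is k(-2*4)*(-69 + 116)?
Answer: 3008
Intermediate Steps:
k(-2*4)*(-69 + 116) = (-2*4)**2*(-69 + 116) = (-8)**2*47 = 64*47 = 3008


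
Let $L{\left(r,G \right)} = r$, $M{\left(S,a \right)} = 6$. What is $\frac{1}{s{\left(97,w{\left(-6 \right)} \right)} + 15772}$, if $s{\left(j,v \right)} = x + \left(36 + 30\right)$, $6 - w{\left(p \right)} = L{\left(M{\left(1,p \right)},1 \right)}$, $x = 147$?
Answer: $\frac{1}{15985} \approx 6.2559 \cdot 10^{-5}$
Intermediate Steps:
$w{\left(p \right)} = 0$ ($w{\left(p \right)} = 6 - 6 = 0$)
$s{\left(j,v \right)} = 213$ ($s{\left(j,v \right)} = 147 + \left(36 + 30\right) = 147 + 66 = 213$)
$\frac{1}{s{\left(97,w{\left(-6 \right)} \right)} + 15772} = \frac{1}{213 + 15772} = \frac{1}{15985}$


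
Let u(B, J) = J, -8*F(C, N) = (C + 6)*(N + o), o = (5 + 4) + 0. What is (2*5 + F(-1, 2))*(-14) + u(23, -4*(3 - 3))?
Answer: -175/4 ≈ -43.750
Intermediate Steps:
o = 9 (o = 9 + 0 = 9)
F(C, N) = -(6 + C)*(9 + N)/8 (F(C, N) = -(C + 6)*(N + 9)/8 = -(6 + C)*(9 + N)/8)
(2*5 + F(-1, 2))*(-14) + u(23, -4*(3 - 3)) = (2*5 + (-27/4 - 9/8*(-1) - ¾*2 - ⅛*(-1)*2))*(-14) - 4*(3 - 3) = (10 + (-27/4 + 9/8 - 3/2 + ¼))*(-14) - 4*0 = (10 - 55/8)*(-14) + 0 = (25/8)*(-14) + 0 = -175/4 + 0 = -175/4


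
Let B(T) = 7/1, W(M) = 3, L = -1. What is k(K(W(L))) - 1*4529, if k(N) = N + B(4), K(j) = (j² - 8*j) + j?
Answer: -4534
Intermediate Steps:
K(j) = j² - 7*j
B(T) = 7 (B(T) = 7*1 = 7)
k(N) = 7 + N (k(N) = N + 7 = 7 + N)
k(K(W(L))) - 1*4529 = (7 + 3*(-7 + 3)) - 1*4529 = (7 + 3*(-4)) - 4529 = (7 - 12) - 4529 = -5 - 4529 = -4534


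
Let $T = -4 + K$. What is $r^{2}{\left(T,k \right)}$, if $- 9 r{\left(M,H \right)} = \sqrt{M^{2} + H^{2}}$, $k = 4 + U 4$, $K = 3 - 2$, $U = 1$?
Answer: $\frac{73}{81} \approx 0.90123$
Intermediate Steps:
$K = 1$
$k = 8$ ($k = 4 + 1 \cdot 4 = 4 + 4 = 8$)
$T = -3$ ($T = -4 + 1 = -3$)
$r{\left(M,H \right)} = - \frac{\sqrt{H^{2} + M^{2}}}{9}$ ($r{\left(M,H \right)} = - \frac{\sqrt{M^{2} + H^{2}}}{9} = - \frac{\sqrt{H^{2} + M^{2}}}{9}$)
$r^{2}{\left(T,k \right)} = \left(- \frac{\sqrt{8^{2} + \left(-3\right)^{2}}}{9}\right)^{2} = \left(- \frac{\sqrt{64 + 9}}{9}\right)^{2} = \left(- \frac{\sqrt{73}}{9}\right)^{2} = \frac{73}{81}$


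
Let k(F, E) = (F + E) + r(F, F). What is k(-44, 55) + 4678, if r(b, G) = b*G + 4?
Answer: 6629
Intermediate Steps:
r(b, G) = 4 + G*b (r(b, G) = G*b + 4 = 4 + G*b)
k(F, E) = 4 + E + F + F² (k(F, E) = (F + E) + (4 + F*F) = (E + F) + (4 + F²) = 4 + E + F + F²)
k(-44, 55) + 4678 = (4 + 55 - 44 + (-44)²) + 4678 = (4 + 55 - 44 + 1936) + 4678 = 1951 + 4678 = 6629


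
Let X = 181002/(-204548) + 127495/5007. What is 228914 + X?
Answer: 117236222118175/512085918 ≈ 2.2894e+5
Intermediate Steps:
X = 12586285123/512085918 (X = 181002*(-1/204548) + 127495*(1/5007) = -90501/102274 + 127495/5007 = 12586285123/512085918 ≈ 24.578)
228914 + X = 228914 + 12586285123/512085918 = 117236222118175/512085918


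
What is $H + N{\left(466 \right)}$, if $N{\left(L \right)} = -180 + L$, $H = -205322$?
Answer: $-205036$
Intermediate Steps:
$H + N{\left(466 \right)} = -205322 + \left(-180 + 466\right) = -205322 + 286 = -205036$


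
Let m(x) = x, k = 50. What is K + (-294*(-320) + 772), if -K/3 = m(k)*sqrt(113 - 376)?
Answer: 94852 - 150*I*sqrt(263) ≈ 94852.0 - 2432.6*I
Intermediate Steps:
K = -150*I*sqrt(263) (K = -150*sqrt(113 - 376) = -150*sqrt(-263) = -150*I*sqrt(263) ≈ -2432.6*I)
K + (-294*(-320) + 772) = -150*I*sqrt(263) + (-294*(-320) + 772) = -150*I*sqrt(263) + (94080 + 772) = -150*I*sqrt(263) + 94852 = 94852 - 150*I*sqrt(263)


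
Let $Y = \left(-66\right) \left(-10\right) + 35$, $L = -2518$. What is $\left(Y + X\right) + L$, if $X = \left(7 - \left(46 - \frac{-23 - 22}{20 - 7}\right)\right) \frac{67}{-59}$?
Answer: $- \frac{1361257}{767} \approx -1774.8$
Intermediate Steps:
$Y = 695$ ($Y = 660 + 35 = 695$)
$X = \frac{36984}{767}$ ($X = \left(7 - \left(46 + \frac{45}{13}\right)\right) 67 \left(- \frac{1}{59}\right) = \left(7 - \frac{643}{13}\right) \left(- \frac{67}{59}\right) = \left(- \frac{552}{13}\right) \left(- \frac{67}{59}\right) = \frac{36984}{767} \approx 48.219$)
$\left(Y + X\right) + L = \left(695 + \frac{36984}{767}\right) - 2518 = \frac{570049}{767} - 2518 = - \frac{1361257}{767}$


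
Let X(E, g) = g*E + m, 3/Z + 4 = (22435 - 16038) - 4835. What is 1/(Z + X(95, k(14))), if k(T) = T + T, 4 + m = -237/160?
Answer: 124640/330859457 ≈ 0.00037672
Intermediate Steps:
m = -877/160 (m = -4 - 237/160 = -877/160 ≈ -5.4812)
Z = 3/1558 (Z = 3/(-4 + ((22435 - 16038) - 4835)) = 3/(-4 + (6397 - 4835)) = 3/(-4 + 1562) = 3/1558 ≈ 0.0019255)
k(T) = 2*T
X(E, g) = -877/160 + E*g (X(E, g) = g*E - 877/160 = E*g - 877/160 = -877/160 + E*g)
1/(Z + X(95, k(14))) = 1/(3/1558 + (-877/160 + 95*(2*14))) = 1/(3/1558 + (-877/160 + 95*28)) = 1/(3/1558 + (-877/160 + 2660)) = 1/(3/1558 + 424723/160) = 1/(330859457/124640) = 124640/330859457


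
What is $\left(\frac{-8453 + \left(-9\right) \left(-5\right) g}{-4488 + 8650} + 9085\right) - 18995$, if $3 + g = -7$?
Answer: $- \frac{41254323}{4162} \approx -9912.1$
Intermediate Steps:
$g = -10$ ($g = -3 - 7 = -10$)
$\left(\frac{-8453 + \left(-9\right) \left(-5\right) g}{-4488 + 8650} + 9085\right) - 18995 = \left(\frac{-8453 + \left(-9\right) \left(-5\right) \left(-10\right)}{-4488 + 8650} + 9085\right) - 18995 = \left(\frac{-8453 + 45 \left(-10\right)}{4162} + 9085\right) - 18995 = \left(\left(-8453 - 450\right) \frac{1}{4162} + 9085\right) - 18995 = \left(\left(-8903\right) \frac{1}{4162} + 9085\right) - 18995 = \left(- \frac{8903}{4162} + 9085\right) - 18995 = \frac{37802867}{4162} - 18995 = - \frac{41254323}{4162}$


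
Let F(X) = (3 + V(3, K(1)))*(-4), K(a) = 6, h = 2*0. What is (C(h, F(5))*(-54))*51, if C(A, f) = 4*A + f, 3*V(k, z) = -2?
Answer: 25704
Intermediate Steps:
h = 0
V(k, z) = -⅔ (V(k, z) = (⅓)*(-2) = -⅔)
F(X) = -28/3 (F(X) = (3 - ⅔)*(-4) = (7/3)*(-4) = -28/3)
C(A, f) = f + 4*A
(C(h, F(5))*(-54))*51 = ((-28/3 + 4*0)*(-54))*51 = ((-28/3 + 0)*(-54))*51 = -28/3*(-54)*51 = 504*51 = 25704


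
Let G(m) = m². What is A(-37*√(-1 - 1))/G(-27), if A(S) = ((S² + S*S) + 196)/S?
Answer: -880*I*√2/8991 ≈ -0.13842*I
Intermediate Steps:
A(S) = (196 + 2*S²)/S (A(S) = ((S² + S²) + 196)/S = (2*S² + 196)/S = (196 + 2*S²)/S)
A(-37*√(-1 - 1))/G(-27) = (2*(-37*√(-1 - 1)) + 196/((-37*√(-1 - 1))))/((-27)²) = (2*(-37*I*√2) + 196/((-37*I*√2)))/729 = (2*(-37*I*√2) + 196/((-37*I*√2)))*(1/729) = (-74*I*√2 + 196*(I*√2/74))*(1/729) = (-74*I*√2 + 98*I*√2/37)*(1/729) = -2640*I*√2/37*(1/729) = -880*I*√2/8991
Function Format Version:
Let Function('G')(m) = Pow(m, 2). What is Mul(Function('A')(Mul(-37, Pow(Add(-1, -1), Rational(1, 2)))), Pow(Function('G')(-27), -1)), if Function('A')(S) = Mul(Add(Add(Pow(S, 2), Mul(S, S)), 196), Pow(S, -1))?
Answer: Mul(Rational(-880, 8991), I, Pow(2, Rational(1, 2))) ≈ Mul(-0.13842, I)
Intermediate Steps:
Function('A')(S) = Mul(Pow(S, -1), Add(196, Mul(2, Pow(S, 2)))) (Function('A')(S) = Mul(Add(Add(Pow(S, 2), Pow(S, 2)), 196), Pow(S, -1)) = Mul(Add(Mul(2, Pow(S, 2)), 196), Pow(S, -1)) = Mul(Add(196, Mul(2, Pow(S, 2))), Pow(S, -1)) = Mul(Pow(S, -1), Add(196, Mul(2, Pow(S, 2)))))
Mul(Function('A')(Mul(-37, Pow(Add(-1, -1), Rational(1, 2)))), Pow(Function('G')(-27), -1)) = Mul(Add(Mul(2, Mul(-37, Pow(Add(-1, -1), Rational(1, 2)))), Mul(196, Pow(Mul(-37, Pow(Add(-1, -1), Rational(1, 2))), -1))), Pow(Pow(-27, 2), -1)) = Mul(Add(Mul(2, Mul(-37, Pow(-2, Rational(1, 2)))), Mul(196, Pow(Mul(-37, Pow(-2, Rational(1, 2))), -1))), Pow(729, -1)) = Mul(Add(Mul(2, Mul(-37, Mul(I, Pow(2, Rational(1, 2))))), Mul(196, Pow(Mul(-37, Mul(I, Pow(2, Rational(1, 2)))), -1))), Rational(1, 729)) = Mul(Add(Mul(2, Mul(-37, I, Pow(2, Rational(1, 2)))), Mul(196, Pow(Mul(-37, I, Pow(2, Rational(1, 2))), -1))), Rational(1, 729)) = Mul(Add(Mul(-74, I, Pow(2, Rational(1, 2))), Mul(196, Mul(Rational(1, 74), I, Pow(2, Rational(1, 2))))), Rational(1, 729)) = Mul(Add(Mul(-74, I, Pow(2, Rational(1, 2))), Mul(Rational(98, 37), I, Pow(2, Rational(1, 2)))), Rational(1, 729)) = Mul(Mul(Rational(-2640, 37), I, Pow(2, Rational(1, 2))), Rational(1, 729)) = Mul(Rational(-880, 8991), I, Pow(2, Rational(1, 2)))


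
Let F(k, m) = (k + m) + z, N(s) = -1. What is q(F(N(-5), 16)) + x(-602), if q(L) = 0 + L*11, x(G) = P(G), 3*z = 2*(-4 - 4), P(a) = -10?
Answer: 289/3 ≈ 96.333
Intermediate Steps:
z = -16/3 (z = (2*(-4 - 4))/3 = (2*(-8))/3 = (1/3)*(-16) = -16/3 ≈ -5.3333)
x(G) = -10
F(k, m) = -16/3 + k + m (F(k, m) = (k + m) - 16/3 = -16/3 + k + m)
q(L) = 11*L (q(L) = 0 + 11*L = 11*L)
q(F(N(-5), 16)) + x(-602) = 11*(-16/3 - 1 + 16) - 10 = 11*(29/3) - 10 = 319/3 - 10 = 289/3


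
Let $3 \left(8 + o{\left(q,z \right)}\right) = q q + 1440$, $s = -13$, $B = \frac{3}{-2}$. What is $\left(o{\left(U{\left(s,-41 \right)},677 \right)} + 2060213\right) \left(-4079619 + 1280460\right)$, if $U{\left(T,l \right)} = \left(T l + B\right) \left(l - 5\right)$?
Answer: $-563503975637768$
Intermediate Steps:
$B = - \frac{3}{2}$ ($B = 3 \left(- \frac{1}{2}\right) = - \frac{3}{2} \approx -1.5$)
$U{\left(T,l \right)} = \left(-5 + l\right) \left(- \frac{3}{2} + T l\right)$ ($U{\left(T,l \right)} = \left(T l - \frac{3}{2}\right) \left(l - 5\right) = \left(- \frac{3}{2} + T l\right) \left(-5 + l\right) = \left(-5 + l\right) \left(- \frac{3}{2} + T l\right)$)
$o{\left(q,z \right)} = 472 + \frac{q^{2}}{3}$ ($o{\left(q,z \right)} = -8 + \frac{q q + 1440}{3} = -8 + \frac{q^{2} + 1440}{3} = -8 + \frac{1440 + q^{2}}{3} = -8 + \left(480 + \frac{q^{2}}{3}\right) = 472 + \frac{q^{2}}{3}$)
$\left(o{\left(U{\left(s,-41 \right)},677 \right)} + 2060213\right) \left(-4079619 + 1280460\right) = \left(\left(472 + \frac{\left(\frac{15}{2} - - \frac{123}{2} - 13 \left(-41\right)^{2} - \left(-65\right) \left(-41\right)\right)^{2}}{3}\right) + 2060213\right) \left(-4079619 + 1280460\right) = \left(\left(472 + \frac{\left(\frac{15}{2} + \frac{123}{2} - 21853 - 2665\right)^{2}}{3}\right) + 2060213\right) \left(-2799159\right) = \left(\left(472 + \frac{\left(-24449\right)^{2}}{3}\right) + 2060213\right) \left(-2799159\right) = \left(\left(472 + \frac{1}{3} \cdot 597753601\right) + 2060213\right) \left(-2799159\right) = \left(\left(472 + \frac{597753601}{3}\right) + 2060213\right) \left(-2799159\right) = \left(\frac{597755017}{3} + 2060213\right) \left(-2799159\right) = \frac{603935656}{3} \left(-2799159\right) = -563503975637768$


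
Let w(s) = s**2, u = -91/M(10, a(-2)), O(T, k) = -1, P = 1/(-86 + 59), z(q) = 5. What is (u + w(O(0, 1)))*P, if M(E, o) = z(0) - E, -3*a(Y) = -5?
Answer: -32/45 ≈ -0.71111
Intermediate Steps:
P = -1/27 (P = 1/(-27) = -1/27 ≈ -0.037037)
a(Y) = 5/3 (a(Y) = -1/3*(-5) = 5/3)
M(E, o) = 5 - E
u = 91/5 (u = -91/(5 - 1*10) = -91/(5 - 10) = -91/(-5) = -91*(-1/5) = 91/5 ≈ 18.200)
(u + w(O(0, 1)))*P = (91/5 + (-1)**2)*(-1/27) = (91/5 + 1)*(-1/27) = (96/5)*(-1/27) = -32/45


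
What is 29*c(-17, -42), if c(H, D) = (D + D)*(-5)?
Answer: 12180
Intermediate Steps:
c(H, D) = -10*D (c(H, D) = (2*D)*(-5) = -10*D)
29*c(-17, -42) = 29*(-10*(-42)) = 29*420 = 12180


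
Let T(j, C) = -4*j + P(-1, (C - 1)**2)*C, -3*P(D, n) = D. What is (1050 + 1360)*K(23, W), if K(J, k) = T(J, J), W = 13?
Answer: -609730/3 ≈ -2.0324e+5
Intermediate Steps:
P(D, n) = -D/3
T(j, C) = -4*j + C/3 (T(j, C) = -4*j + (-1/3*(-1))*C = -4*j + C/3)
K(J, k) = -11*J/3 (K(J, k) = -4*J + J/3 = -11*J/3)
(1050 + 1360)*K(23, W) = (1050 + 1360)*(-11/3*23) = 2410*(-253/3) = -609730/3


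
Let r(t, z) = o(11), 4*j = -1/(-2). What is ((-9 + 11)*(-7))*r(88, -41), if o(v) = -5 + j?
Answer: 273/4 ≈ 68.250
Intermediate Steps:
j = ⅛ (j = (-1/(-2))/4 = (-1*(-½))/4 = (¼)*(½) = ⅛ ≈ 0.12500)
o(v) = -39/8 (o(v) = -5 + ⅛ = -39/8)
r(t, z) = -39/8
((-9 + 11)*(-7))*r(88, -41) = ((-9 + 11)*(-7))*(-39/8) = (2*(-7))*(-39/8) = -14*(-39/8) = 273/4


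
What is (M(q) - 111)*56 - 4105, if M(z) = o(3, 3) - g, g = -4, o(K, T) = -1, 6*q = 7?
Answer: -10153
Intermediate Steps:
q = 7/6 (q = (⅙)*7 = 7/6 ≈ 1.1667)
M(z) = 3 (M(z) = -1 - 1*(-4) = -1 + 4 = 3)
(M(q) - 111)*56 - 4105 = (3 - 111)*56 - 4105 = -108*56 - 4105 = -6048 - 4105 = -10153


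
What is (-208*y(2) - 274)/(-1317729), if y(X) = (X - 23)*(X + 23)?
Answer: -108926/1317729 ≈ -0.082662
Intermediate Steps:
y(X) = (-23 + X)*(23 + X)
(-208*y(2) - 274)/(-1317729) = (-208*(-529 + 2²) - 274)/(-1317729) = (-208*(-529 + 4) - 274)*(-1/1317729) = (-208*(-525) - 274)*(-1/1317729) = (109200 - 274)*(-1/1317729) = 108926*(-1/1317729) = -108926/1317729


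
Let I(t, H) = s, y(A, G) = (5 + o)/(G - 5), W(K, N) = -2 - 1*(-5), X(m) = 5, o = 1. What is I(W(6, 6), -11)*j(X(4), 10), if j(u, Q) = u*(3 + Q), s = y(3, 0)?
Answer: -78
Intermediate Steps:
W(K, N) = 3 (W(K, N) = -2 + 5 = 3)
y(A, G) = 6/(-5 + G) (y(A, G) = (5 + 1)/(G - 5) = 6/(-5 + G))
s = -6/5 (s = 6/(-5 + 0) = 6/(-5) = 6*(-⅕) = -6/5 ≈ -1.2000)
I(t, H) = -6/5
I(W(6, 6), -11)*j(X(4), 10) = -6*(3 + 10) = -6*13 = -6/5*65 = -78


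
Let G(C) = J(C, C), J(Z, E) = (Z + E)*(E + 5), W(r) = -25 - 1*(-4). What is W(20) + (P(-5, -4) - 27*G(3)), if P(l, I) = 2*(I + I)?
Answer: -1333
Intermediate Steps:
W(r) = -21 (W(r) = -25 + 4 = -21)
J(Z, E) = (5 + E)*(E + Z) (J(Z, E) = (E + Z)*(5 + E) = (5 + E)*(E + Z))
G(C) = 2*C² + 10*C (G(C) = C² + 5*C + 5*C + C*C = C² + 5*C + 5*C + C² = 2*C² + 10*C)
P(l, I) = 4*I (P(l, I) = 2*(2*I) = 4*I)
W(20) + (P(-5, -4) - 27*G(3)) = -21 + (4*(-4) - 54*3*(5 + 3)) = -21 + (-16 - 54*3*8) = -21 + (-16 - 27*48) = -21 + (-16 - 1296) = -21 - 1312 = -1333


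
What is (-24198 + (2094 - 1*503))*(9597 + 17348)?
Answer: -609145615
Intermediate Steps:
(-24198 + (2094 - 1*503))*(9597 + 17348) = (-24198 + (2094 - 503))*26945 = (-24198 + 1591)*26945 = -22607*26945 = -609145615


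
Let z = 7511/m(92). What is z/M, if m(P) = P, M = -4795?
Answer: -1073/63020 ≈ -0.017026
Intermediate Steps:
z = 7511/92 ≈ 81.641
z/M = (7511/92)/(-4795) = (7511/92)*(-1/4795) = -1073/63020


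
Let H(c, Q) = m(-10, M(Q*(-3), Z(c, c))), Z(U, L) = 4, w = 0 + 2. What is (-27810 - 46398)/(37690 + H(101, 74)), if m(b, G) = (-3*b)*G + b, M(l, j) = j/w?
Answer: -6184/3145 ≈ -1.9663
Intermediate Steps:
w = 2
M(l, j) = j/2
m(b, G) = b - 3*G*b (m(b, G) = -3*G*b + b = b - 3*G*b)
H(c, Q) = 50 (H(c, Q) = -10*(1 - 3*4/2) = -10*(1 - 3*2) = -10*(1 - 6) = -10*(-5) = 50)
(-27810 - 46398)/(37690 + H(101, 74)) = (-27810 - 46398)/(37690 + 50) = -74208/37740 = -74208*1/37740 = -6184/3145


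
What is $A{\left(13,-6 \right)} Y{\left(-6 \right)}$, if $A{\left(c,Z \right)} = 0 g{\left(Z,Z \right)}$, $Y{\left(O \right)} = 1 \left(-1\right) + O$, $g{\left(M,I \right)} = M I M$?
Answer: $0$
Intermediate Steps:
$g{\left(M,I \right)} = I M^{2}$ ($g{\left(M,I \right)} = I M M = I M^{2}$)
$Y{\left(O \right)} = -1 + O$
$A{\left(c,Z \right)} = 0$ ($A{\left(c,Z \right)} = 0 Z Z^{2} = 0 Z^{3} = 0$)
$A{\left(13,-6 \right)} Y{\left(-6 \right)} = 0 \left(-1 - 6\right) = 0 \left(-7\right) = 0$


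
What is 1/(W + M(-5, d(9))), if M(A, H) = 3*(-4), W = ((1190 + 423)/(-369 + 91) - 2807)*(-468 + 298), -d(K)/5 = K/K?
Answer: 139/66464847 ≈ 2.0913e-6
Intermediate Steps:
d(K) = -5 (d(K) = -5*K/K = -5*1 = -5)
W = 66466515/139 (W = (1613/(-278) - 2807)*(-170) = (1613*(-1/278) - 2807)*(-170) = (-1613/278 - 2807)*(-170) = -781959/278*(-170) = 66466515/139 ≈ 4.7818e+5)
M(A, H) = -12
1/(W + M(-5, d(9))) = 1/(66466515/139 - 12) = 1/(66464847/139) = 139/66464847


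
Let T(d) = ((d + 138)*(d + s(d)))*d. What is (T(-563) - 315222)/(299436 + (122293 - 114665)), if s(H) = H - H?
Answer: -135027047/307064 ≈ -439.74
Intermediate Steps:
s(H) = 0
T(d) = d²*(138 + d) (T(d) = ((d + 138)*(d + 0))*d = ((138 + d)*d)*d = (d*(138 + d))*d = d²*(138 + d))
(T(-563) - 315222)/(299436 + (122293 - 114665)) = ((-563)²*(138 - 563) - 315222)/(299436 + (122293 - 114665)) = (316969*(-425) - 315222)/(299436 + 7628) = (-134711825 - 315222)/307064 = -135027047*1/307064 = -135027047/307064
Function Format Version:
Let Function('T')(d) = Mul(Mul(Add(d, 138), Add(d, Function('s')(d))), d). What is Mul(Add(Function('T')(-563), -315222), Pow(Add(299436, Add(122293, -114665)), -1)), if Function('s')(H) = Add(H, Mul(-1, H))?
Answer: Rational(-135027047, 307064) ≈ -439.74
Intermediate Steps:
Function('s')(H) = 0
Function('T')(d) = Mul(Pow(d, 2), Add(138, d)) (Function('T')(d) = Mul(Mul(Add(d, 138), Add(d, 0)), d) = Mul(Mul(Add(138, d), d), d) = Mul(Mul(d, Add(138, d)), d) = Mul(Pow(d, 2), Add(138, d)))
Mul(Add(Function('T')(-563), -315222), Pow(Add(299436, Add(122293, -114665)), -1)) = Mul(Add(Mul(Pow(-563, 2), Add(138, -563)), -315222), Pow(Add(299436, Add(122293, -114665)), -1)) = Mul(Add(Mul(316969, -425), -315222), Pow(Add(299436, 7628), -1)) = Mul(Add(-134711825, -315222), Pow(307064, -1)) = Mul(-135027047, Rational(1, 307064)) = Rational(-135027047, 307064)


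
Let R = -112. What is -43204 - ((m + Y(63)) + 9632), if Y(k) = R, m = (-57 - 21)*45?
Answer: -49214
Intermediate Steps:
m = -3510 (m = -78*45 = -3510)
Y(k) = -112
-43204 - ((m + Y(63)) + 9632) = -43204 - ((-3510 - 112) + 9632) = -43204 - (-3622 + 9632) = -43204 - 1*6010 = -43204 - 6010 = -49214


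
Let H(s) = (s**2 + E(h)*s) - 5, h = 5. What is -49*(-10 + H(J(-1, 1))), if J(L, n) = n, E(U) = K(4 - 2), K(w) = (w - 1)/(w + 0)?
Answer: 1323/2 ≈ 661.50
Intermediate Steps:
K(w) = (-1 + w)/w
E(U) = 1/2 (E(U) = (-1 + (4 - 2))/(4 - 2) = (-1 + 2)/2 = (1/2)*1 = 1/2)
H(s) = -5 + s**2 + s/2 (H(s) = (s**2 + s/2) - 5 = -5 + s**2 + s/2)
-49*(-10 + H(J(-1, 1))) = -49*(-10 + (-5 + 1**2 + (1/2)*1)) = -49*(-10 + (-5 + 1 + 1/2)) = -49*(-10 - 7/2) = -49*(-27/2) = 1323/2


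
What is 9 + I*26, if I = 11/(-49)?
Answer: 155/49 ≈ 3.1633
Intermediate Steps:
I = -11/49 (I = 11*(-1/49) = -11/49 ≈ -0.22449)
9 + I*26 = 9 - 11/49*26 = 9 - 286/49 = 155/49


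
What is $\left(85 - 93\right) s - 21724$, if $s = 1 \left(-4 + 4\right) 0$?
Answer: $-21724$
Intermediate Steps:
$s = 0$ ($s = 1 \cdot 0 \cdot 0 = 0 \cdot 0 = 0$)
$\left(85 - 93\right) s - 21724 = \left(85 - 93\right) 0 - 21724 = \left(-8\right) 0 - 21724 = 0 - 21724 = -21724$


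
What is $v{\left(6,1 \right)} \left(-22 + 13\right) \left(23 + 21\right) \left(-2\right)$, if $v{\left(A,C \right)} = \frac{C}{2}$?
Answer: $396$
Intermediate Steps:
$v{\left(A,C \right)} = \frac{C}{2}$ ($v{\left(A,C \right)} = C \frac{1}{2} = \frac{C}{2}$)
$v{\left(6,1 \right)} \left(-22 + 13\right) \left(23 + 21\right) \left(-2\right) = \frac{1}{2} \cdot 1 \left(-22 + 13\right) \left(23 + 21\right) \left(-2\right) = \frac{\left(-9\right) 44}{2} \left(-2\right) = \frac{1}{2} \left(-396\right) \left(-2\right) = \left(-198\right) \left(-2\right) = 396$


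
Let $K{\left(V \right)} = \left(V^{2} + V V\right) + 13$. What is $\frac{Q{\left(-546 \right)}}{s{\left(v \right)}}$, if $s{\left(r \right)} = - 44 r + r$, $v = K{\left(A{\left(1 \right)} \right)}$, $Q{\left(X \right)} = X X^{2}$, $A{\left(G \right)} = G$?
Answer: $\frac{54257112}{215} \approx 2.5236 \cdot 10^{5}$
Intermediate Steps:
$Q{\left(X \right)} = X^{3}$
$K{\left(V \right)} = 13 + 2 V^{2}$ ($K{\left(V \right)} = \left(V^{2} + V^{2}\right) + 13 = 2 V^{2} + 13 = 13 + 2 V^{2}$)
$v = 15$ ($v = 13 + 2 \cdot 1^{2} = 13 + 2 \cdot 1 = 13 + 2 = 15$)
$s{\left(r \right)} = - 43 r$
$\frac{Q{\left(-546 \right)}}{s{\left(v \right)}} = \frac{\left(-546\right)^{3}}{\left(-43\right) 15} = - \frac{162771336}{-645} = \left(-162771336\right) \left(- \frac{1}{645}\right) = \frac{54257112}{215}$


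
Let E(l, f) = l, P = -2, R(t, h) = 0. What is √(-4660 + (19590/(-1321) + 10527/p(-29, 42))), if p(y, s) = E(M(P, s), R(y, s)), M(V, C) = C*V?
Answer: I*√1641786254283/18494 ≈ 69.283*I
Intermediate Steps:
p(y, s) = -2*s (p(y, s) = s*(-2) = -2*s)
√(-4660 + (19590/(-1321) + 10527/p(-29, 42))) = √(-4660 + (19590/(-1321) + 10527/((-2*42)))) = √(-4660 + (19590*(-1/1321) + 10527/(-84))) = √(-4660 + (-19590/1321 + 10527*(-1/84))) = √(-4660 + (-19590/1321 - 3509/28)) = √(-4660 - 5183909/36988) = √(-177547989/36988) = I*√1641786254283/18494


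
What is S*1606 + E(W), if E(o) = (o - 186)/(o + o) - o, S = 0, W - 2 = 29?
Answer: -67/2 ≈ -33.500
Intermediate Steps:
W = 31 (W = 2 + 29 = 31)
E(o) = -o + (-186 + o)/(2*o) (E(o) = (-186 + o)/((2*o)) - o = (-186 + o)*(1/(2*o)) - o = (-186 + o)/(2*o) - o = -o + (-186 + o)/(2*o))
S*1606 + E(W) = 0*1606 + (½ - 1*31 - 93/31) = 0 + (½ - 31 - 93*1/31) = 0 + (½ - 31 - 3) = 0 - 67/2 = -67/2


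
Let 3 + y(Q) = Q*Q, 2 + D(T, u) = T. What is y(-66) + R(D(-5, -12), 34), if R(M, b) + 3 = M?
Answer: 4343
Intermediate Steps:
D(T, u) = -2 + T
R(M, b) = -3 + M
y(Q) = -3 + Q² (y(Q) = -3 + Q*Q = -3 + Q²)
y(-66) + R(D(-5, -12), 34) = (-3 + (-66)²) + (-3 + (-2 - 5)) = (-3 + 4356) + (-3 - 7) = 4353 - 10 = 4343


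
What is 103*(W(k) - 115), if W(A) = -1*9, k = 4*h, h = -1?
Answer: -12772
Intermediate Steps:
k = -4 (k = 4*(-1) = -4)
W(A) = -9
103*(W(k) - 115) = 103*(-9 - 115) = 103*(-124) = -12772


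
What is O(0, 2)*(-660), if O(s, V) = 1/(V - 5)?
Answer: 220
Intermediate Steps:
O(s, V) = 1/(-5 + V)
O(0, 2)*(-660) = -660/(-5 + 2) = -660/(-3) = -⅓*(-660) = 220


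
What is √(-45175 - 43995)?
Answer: I*√89170 ≈ 298.61*I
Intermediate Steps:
√(-45175 - 43995) = √(-89170) = I*√89170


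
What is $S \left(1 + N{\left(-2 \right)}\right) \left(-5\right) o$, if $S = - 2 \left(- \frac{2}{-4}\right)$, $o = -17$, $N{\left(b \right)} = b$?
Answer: $85$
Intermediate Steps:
$S = -1$ ($S = - 2 \left(\left(-2\right) \left(- \frac{1}{4}\right)\right) = \left(-2\right) \frac{1}{2} = -1$)
$S \left(1 + N{\left(-2 \right)}\right) \left(-5\right) o = - \left(1 - 2\right) \left(-5\right) \left(-17\right) = - \left(-1\right) \left(-5\right) \left(-17\right) = \left(-1\right) 5 \left(-17\right) = \left(-5\right) \left(-17\right) = 85$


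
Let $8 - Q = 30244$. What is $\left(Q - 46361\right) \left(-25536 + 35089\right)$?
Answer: $-731731141$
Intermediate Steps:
$Q = -30236$ ($Q = 8 - 30244 = -30236$)
$\left(Q - 46361\right) \left(-25536 + 35089\right) = \left(-30236 - 46361\right) \left(-25536 + 35089\right) = \left(-76597\right) 9553 = -731731141$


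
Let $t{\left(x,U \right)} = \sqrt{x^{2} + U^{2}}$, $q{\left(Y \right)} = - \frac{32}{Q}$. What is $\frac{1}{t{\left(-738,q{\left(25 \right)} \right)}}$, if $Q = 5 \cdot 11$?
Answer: $\frac{55 \sqrt{411887281}}{823774562} \approx 0.001355$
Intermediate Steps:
$Q = 55$
$q{\left(Y \right)} = - \frac{32}{55}$
$t{\left(x,U \right)} = \sqrt{U^{2} + x^{2}}$
$\frac{1}{t{\left(-738,q{\left(25 \right)} \right)}} = \frac{1}{\sqrt{\left(- \frac{32}{55}\right)^{2} + \left(-738\right)^{2}}} = \frac{1}{\sqrt{\frac{1024}{3025} + 544644}} = \frac{1}{\sqrt{\frac{1647549124}{3025}}} = \frac{1}{\frac{2}{55} \sqrt{411887281}} = \frac{55 \sqrt{411887281}}{823774562}$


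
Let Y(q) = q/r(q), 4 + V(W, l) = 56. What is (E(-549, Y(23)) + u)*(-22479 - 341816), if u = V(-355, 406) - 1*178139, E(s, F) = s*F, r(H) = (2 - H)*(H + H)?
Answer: 908200185325/14 ≈ 6.4871e+10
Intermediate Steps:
V(W, l) = 52 (V(W, l) = -4 + 56 = 52)
r(H) = 2*H*(2 - H) (r(H) = (2 - H)*(2*H) = 2*H*(2 - H))
Y(q) = 1/(2*(2 - q)) (Y(q) = q/((2*q*(2 - q))) = q*(1/(2*q*(2 - q))) = 1/(2*(2 - q)))
E(s, F) = F*s
u = -178087 (u = 52 - 1*178139 = 52 - 178139 = -178087)
(E(-549, Y(23)) + u)*(-22479 - 341816) = (-1/(-4 + 2*23)*(-549) - 178087)*(-22479 - 341816) = (-1/(-4 + 46)*(-549) - 178087)*(-364295) = (-1/42*(-549) - 178087)*(-364295) = (183/14 - 178087)*(-364295) = -2493035/14*(-364295) = 908200185325/14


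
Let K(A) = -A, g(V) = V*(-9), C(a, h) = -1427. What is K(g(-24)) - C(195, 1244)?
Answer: 1211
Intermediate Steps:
g(V) = -9*V
K(g(-24)) - C(195, 1244) = -(-9)*(-24) - 1*(-1427) = -1*216 + 1427 = -216 + 1427 = 1211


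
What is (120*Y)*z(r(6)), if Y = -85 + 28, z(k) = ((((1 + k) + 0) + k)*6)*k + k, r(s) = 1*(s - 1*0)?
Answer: -3242160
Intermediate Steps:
r(s) = s (r(s) = 1*(s + 0) = 1*s = s)
z(k) = k + k*(6 + 12*k) (z(k) = (((1 + k) + k)*6)*k + k = ((1 + 2*k)*6)*k + k = (6 + 12*k)*k + k = k*(6 + 12*k) + k = k + k*(6 + 12*k))
Y = -57
(120*Y)*z(r(6)) = (120*(-57))*(6*(7 + 12*6)) = -41040*(7 + 72) = -41040*79 = -6840*474 = -3242160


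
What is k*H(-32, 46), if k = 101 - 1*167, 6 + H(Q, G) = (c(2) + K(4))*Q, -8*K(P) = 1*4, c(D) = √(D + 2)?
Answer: 3564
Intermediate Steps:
c(D) = √(2 + D)
K(P) = -½ (K(P) = -4/8 = -⅛*4 = -½)
H(Q, G) = -6 + 3*Q/2 (H(Q, G) = -6 + (√(2 + 2) - ½)*Q = -6 + (√4 - ½)*Q = -6 + (2 - ½)*Q = -6 + 3*Q/2)
k = -66 (k = 101 - 167 = -66)
k*H(-32, 46) = -66*(-6 + (3/2)*(-32)) = -66*(-6 - 48) = -66*(-54) = 3564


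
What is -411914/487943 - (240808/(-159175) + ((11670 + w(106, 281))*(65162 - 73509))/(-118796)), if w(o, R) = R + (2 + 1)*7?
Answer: -114047770678101557/135686567312675 ≈ -840.52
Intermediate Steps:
w(o, R) = 21 + R (w(o, R) = R + 3*7 = R + 21 = 21 + R)
-411914/487943 - (240808/(-159175) + ((11670 + w(106, 281))*(65162 - 73509))/(-118796)) = -411914/487943 - (240808/(-159175) + ((11670 + (21 + 281))*(65162 - 73509))/(-118796)) = -411914*1/487943 - (240808*(-1/159175) + ((11670 + 302)*(-8347))*(-1/118796)) = -411914/487943 - (-240808/159175 + (11972*(-8347))*(-1/118796)) = -411914/487943 - (-240808/159175 - 99930284*(-1/118796)) = -411914/487943 - (-240808/159175 + 1469563/1747) = -411914/487943 - 1*233496998949/278078725 = -411914/487943 - 233496998949/278078725 = -114047770678101557/135686567312675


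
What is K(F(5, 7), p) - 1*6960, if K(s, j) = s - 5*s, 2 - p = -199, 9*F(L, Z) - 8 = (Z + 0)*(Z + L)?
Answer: -63008/9 ≈ -7000.9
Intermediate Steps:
F(L, Z) = 8/9 + Z*(L + Z)/9 (F(L, Z) = 8/9 + ((Z + 0)*(Z + L))/9 = 8/9 + (Z*(L + Z))/9 = 8/9 + Z*(L + Z)/9)
p = 201 (p = 2 - 1*(-199) = 2 + 199 = 201)
K(s, j) = -4*s
K(F(5, 7), p) - 1*6960 = -4*(8/9 + (⅑)*7² + (⅑)*5*7) - 1*6960 = -4*(8/9 + (⅑)*49 + 35/9) - 6960 = -4*(8/9 + 49/9 + 35/9) - 6960 = -4*92/9 - 6960 = -368/9 - 6960 = -63008/9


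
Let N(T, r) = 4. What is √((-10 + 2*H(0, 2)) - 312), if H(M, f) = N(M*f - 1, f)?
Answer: I*√314 ≈ 17.72*I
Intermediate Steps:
H(M, f) = 4
√((-10 + 2*H(0, 2)) - 312) = √((-10 + 2*4) - 312) = √((-10 + 8) - 312) = √(-2 - 312) = √(-314) = I*√314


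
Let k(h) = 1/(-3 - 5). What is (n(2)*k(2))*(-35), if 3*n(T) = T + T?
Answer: 35/6 ≈ 5.8333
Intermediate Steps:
k(h) = -⅛ (k(h) = 1/(-8) = -⅛)
n(T) = 2*T/3 (n(T) = (T + T)/3 = (2*T)/3 = 2*T/3)
(n(2)*k(2))*(-35) = (((⅔)*2)*(-⅛))*(-35) = ((4/3)*(-⅛))*(-35) = -⅙*(-35) = 35/6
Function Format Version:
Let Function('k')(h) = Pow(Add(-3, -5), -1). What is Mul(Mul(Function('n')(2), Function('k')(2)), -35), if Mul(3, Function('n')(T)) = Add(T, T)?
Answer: Rational(35, 6) ≈ 5.8333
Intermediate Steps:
Function('k')(h) = Rational(-1, 8) (Function('k')(h) = Pow(-8, -1) = Rational(-1, 8))
Function('n')(T) = Mul(Rational(2, 3), T) (Function('n')(T) = Mul(Rational(1, 3), Add(T, T)) = Mul(Rational(1, 3), Mul(2, T)) = Mul(Rational(2, 3), T))
Mul(Mul(Function('n')(2), Function('k')(2)), -35) = Mul(Mul(Mul(Rational(2, 3), 2), Rational(-1, 8)), -35) = Mul(Mul(Rational(4, 3), Rational(-1, 8)), -35) = Mul(Rational(-1, 6), -35) = Rational(35, 6)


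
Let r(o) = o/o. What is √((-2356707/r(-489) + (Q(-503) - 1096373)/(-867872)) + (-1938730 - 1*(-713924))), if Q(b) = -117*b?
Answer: I*√42150018248664247/108484 ≈ 1892.5*I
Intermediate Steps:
r(o) = 1
√((-2356707/r(-489) + (Q(-503) - 1096373)/(-867872)) + (-1938730 - 1*(-713924))) = √((-2356707/1 + (-117*(-503) - 1096373)/(-867872)) + (-1938730 - 1*(-713924))) = √((-2356707*1 + (58851 - 1096373)*(-1/867872)) + (-1938730 + 713924)) = √((-2356707 - 1037522*(-1/867872)) - 1224806) = √((-2356707 + 518761/433936) - 1224806) = √(-1022659489991/433936 - 1224806) = √(-1554146906407/433936) = I*√42150018248664247/108484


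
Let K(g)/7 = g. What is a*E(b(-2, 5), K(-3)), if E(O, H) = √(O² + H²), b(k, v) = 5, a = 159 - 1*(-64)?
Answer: 223*√466 ≈ 4813.9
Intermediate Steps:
a = 223 (a = 159 + 64 = 223)
K(g) = 7*g
E(O, H) = √(H² + O²)
a*E(b(-2, 5), K(-3)) = 223*√((7*(-3))² + 5²) = 223*√((-21)² + 25) = 223*√(441 + 25) = 223*√466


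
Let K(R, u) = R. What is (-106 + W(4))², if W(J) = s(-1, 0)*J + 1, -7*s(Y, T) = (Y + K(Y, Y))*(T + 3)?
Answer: 505521/49 ≈ 10317.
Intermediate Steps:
s(Y, T) = -2*Y*(3 + T)/7 (s(Y, T) = -(Y + Y)*(T + 3)/7 = -2*Y*(3 + T)/7)
W(J) = 1 + 6*J/7 (W(J) = ((2/7)*(-1)*(-3 - 1*0))*J + 1 = ((2/7)*(-1)*(-3 + 0))*J + 1 = ((2/7)*(-1)*(-3))*J + 1 = 6*J/7 + 1 = 1 + 6*J/7)
(-106 + W(4))² = (-106 + (1 + (6/7)*4))² = (-106 + (1 + 24/7))² = (-106 + 31/7)² = (-711/7)² = 505521/49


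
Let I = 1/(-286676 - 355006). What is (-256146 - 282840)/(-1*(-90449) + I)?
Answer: -345857614452/58039495217 ≈ -5.9590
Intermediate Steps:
I = -1/641682 (I = 1/(-641682) = -1/641682 ≈ -1.5584e-6)
(-256146 - 282840)/(-1*(-90449) + I) = (-256146 - 282840)/(-1*(-90449) - 1/641682) = -538986/(90449 - 1/641682) = -538986/58039495217/641682 = -538986*641682/58039495217 = -345857614452/58039495217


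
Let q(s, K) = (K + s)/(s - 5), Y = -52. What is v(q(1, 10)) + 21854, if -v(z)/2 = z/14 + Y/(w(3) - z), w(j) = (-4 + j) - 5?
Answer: 611027/28 ≈ 21822.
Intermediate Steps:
w(j) = -9 + j
q(s, K) = (K + s)/(-5 + s)
v(z) = 104/(-6 - z) - z/7 (v(z) = -2*(z/14 - 52/((-9 + 3) - z)) = -2*(z*(1/14) - 52/(-6 - z)) = -2*(z/14 - 52/(-6 - z)) = -2*(-52/(-6 - z) + z/14) = 104/(-6 - z) - z/7)
v(q(1, 10)) + 21854 = (-728 - ((10 + 1)/(-5 + 1))**2 - 6*(10 + 1)/(-5 + 1))/(7*(6 + (10 + 1)/(-5 + 1))) + 21854 = (-728 - (11/(-4))**2 - 6*11/(-4))/(7*(6 + 11/(-4))) + 21854 = (-728 - (-1/4*11)**2 - (-3)*11/2)/(7*(6 - 1/4*11)) + 21854 = (-728 - (-11/4)**2 - 6*(-11/4))/(7*(6 - 11/4)) + 21854 = (-728 - 1*121/16 + 33/2)/(7*(13/4)) + 21854 = (1/7)*(4/13)*(-728 - 121/16 + 33/2) + 21854 = (1/7)*(4/13)*(-11505/16) + 21854 = -885/28 + 21854 = 611027/28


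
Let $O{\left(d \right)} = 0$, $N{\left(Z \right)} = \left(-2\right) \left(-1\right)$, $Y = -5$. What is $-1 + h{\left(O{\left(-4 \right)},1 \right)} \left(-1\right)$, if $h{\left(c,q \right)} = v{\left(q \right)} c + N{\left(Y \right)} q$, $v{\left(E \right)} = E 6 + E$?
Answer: $-3$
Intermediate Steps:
$N{\left(Z \right)} = 2$
$v{\left(E \right)} = 7 E$ ($v{\left(E \right)} = 6 E + E = 7 E$)
$h{\left(c,q \right)} = 2 q + 7 c q$ ($h{\left(c,q \right)} = 7 q c + 2 q = 7 c q + 2 q = 2 q + 7 c q$)
$-1 + h{\left(O{\left(-4 \right)},1 \right)} \left(-1\right) = -1 + 1 \left(2 + 7 \cdot 0\right) \left(-1\right) = -1 + 1 \left(2 + 0\right) \left(-1\right) = -1 + 1 \cdot 2 \left(-1\right) = -1 + 2 \left(-1\right) = -1 - 2 = -3$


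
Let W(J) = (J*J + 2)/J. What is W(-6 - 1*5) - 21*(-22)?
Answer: 4959/11 ≈ 450.82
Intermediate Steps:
W(J) = (2 + J**2)/J (W(J) = (J**2 + 2)/J = (2 + J**2)/J)
W(-6 - 1*5) - 21*(-22) = ((-6 - 1*5) + 2/(-6 - 1*5)) - 21*(-22) = ((-6 - 5) + 2/(-6 - 5)) + 462 = (-11 + 2/(-11)) + 462 = (-11 + 2*(-1/11)) + 462 = (-11 - 2/11) + 462 = -123/11 + 462 = 4959/11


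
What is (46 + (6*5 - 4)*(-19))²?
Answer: 200704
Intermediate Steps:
(46 + (6*5 - 4)*(-19))² = (46 + (30 - 4)*(-19))² = (46 + 26*(-19))² = (46 - 494)² = (-448)² = 200704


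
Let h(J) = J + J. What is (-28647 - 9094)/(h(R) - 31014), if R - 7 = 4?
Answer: 37741/30992 ≈ 1.2178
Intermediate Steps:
R = 11 (R = 7 + 4 = 11)
h(J) = 2*J
(-28647 - 9094)/(h(R) - 31014) = (-28647 - 9094)/(2*11 - 31014) = -37741/(22 - 31014) = -37741/(-30992) = -37741*(-1/30992) = 37741/30992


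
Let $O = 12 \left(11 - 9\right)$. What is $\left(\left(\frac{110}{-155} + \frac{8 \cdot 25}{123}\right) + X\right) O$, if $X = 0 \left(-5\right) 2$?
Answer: $\frac{27952}{1271} \approx 21.992$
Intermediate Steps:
$X = 0$ ($X = 0 \cdot 2 = 0$)
$O = 24$ ($O = 12 \cdot 2 = 24$)
$\left(\left(\frac{110}{-155} + \frac{8 \cdot 25}{123}\right) + X\right) O = \left(\left(\frac{110}{-155} + \frac{8 \cdot 25}{123}\right) + 0\right) 24 = \left(\left(110 \left(- \frac{1}{155}\right) + 200 \cdot \frac{1}{123}\right) + 0\right) 24 = \left(\left(- \frac{22}{31} + \frac{200}{123}\right) + 0\right) 24 = \left(\frac{3494}{3813} + 0\right) 24 = \frac{3494}{3813} \cdot 24 = \frac{27952}{1271}$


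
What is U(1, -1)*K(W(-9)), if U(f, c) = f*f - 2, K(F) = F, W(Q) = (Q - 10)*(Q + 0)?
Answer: -171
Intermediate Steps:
W(Q) = Q*(-10 + Q) (W(Q) = (-10 + Q)*Q = Q*(-10 + Q))
U(f, c) = -2 + f² (U(f, c) = f² - 2 = -2 + f²)
U(1, -1)*K(W(-9)) = (-2 + 1²)*(-9*(-10 - 9)) = (-2 + 1)*(-9*(-19)) = -1*171 = -171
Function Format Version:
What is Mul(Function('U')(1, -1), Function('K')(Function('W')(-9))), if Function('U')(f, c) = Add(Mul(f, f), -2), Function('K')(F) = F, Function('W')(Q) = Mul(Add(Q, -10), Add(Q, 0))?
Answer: -171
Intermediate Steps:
Function('W')(Q) = Mul(Q, Add(-10, Q)) (Function('W')(Q) = Mul(Add(-10, Q), Q) = Mul(Q, Add(-10, Q)))
Function('U')(f, c) = Add(-2, Pow(f, 2)) (Function('U')(f, c) = Add(Pow(f, 2), -2) = Add(-2, Pow(f, 2)))
Mul(Function('U')(1, -1), Function('K')(Function('W')(-9))) = Mul(Add(-2, Pow(1, 2)), Mul(-9, Add(-10, -9))) = Mul(Add(-2, 1), Mul(-9, -19)) = Mul(-1, 171) = -171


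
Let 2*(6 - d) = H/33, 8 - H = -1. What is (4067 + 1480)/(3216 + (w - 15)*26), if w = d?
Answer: 20339/10921 ≈ 1.8624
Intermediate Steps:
H = 9 (H = 8 - 1*(-1) = 8 + 1 = 9)
d = 129/22 (d = 6 - 9/(2*33) = 6 - 1/2*3/11 = 6 - 3/22 = 129/22 ≈ 5.8636)
w = 129/22 ≈ 5.8636
(4067 + 1480)/(3216 + (w - 15)*26) = (4067 + 1480)/(3216 + (129/22 - 15)*26) = 5547/(3216 - 201/22*26) = 5547/(3216 - 2613/11) = 5547/(32763/11) = 5547*(11/32763) = 20339/10921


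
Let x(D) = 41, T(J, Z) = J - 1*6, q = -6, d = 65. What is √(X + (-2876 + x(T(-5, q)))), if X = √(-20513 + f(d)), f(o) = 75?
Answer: √(-2835 + I*√20438) ≈ 1.3421 + 53.262*I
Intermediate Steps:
T(J, Z) = -6 + J (T(J, Z) = J - 6 = -6 + J)
X = I*√20438 (X = √(-20513 + 75) = √(-20438) = I*√20438 ≈ 142.96*I)
√(X + (-2876 + x(T(-5, q)))) = √(I*√20438 + (-2876 + 41)) = √(I*√20438 - 2835) = √(-2835 + I*√20438)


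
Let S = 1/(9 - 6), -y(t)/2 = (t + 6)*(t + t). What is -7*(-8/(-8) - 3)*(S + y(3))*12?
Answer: -18088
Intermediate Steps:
y(t) = -4*t*(6 + t) (y(t) = -2*(t + 6)*(t + t) = -2*(6 + t)*2*t = -4*t*(6 + t))
S = 1/3 ≈ 0.33333
-7*(-8/(-8) - 3)*(S + y(3))*12 = -7*(-8/(-8) - 3)*(1/3 - 4*3*(6 + 3))*12 = -7*(-8*(-1/8) - 3)*(1/3 - 4*3*9)*12 = -7*(1 - 3)*(1/3 - 108)*12 = -(-14)*(-323)/3*12 = -7*646/3*12 = -4522/3*12 = -18088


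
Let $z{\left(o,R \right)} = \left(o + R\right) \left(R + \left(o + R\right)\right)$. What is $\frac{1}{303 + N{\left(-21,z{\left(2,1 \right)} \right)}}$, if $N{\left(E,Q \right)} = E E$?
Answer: $\frac{1}{744} \approx 0.0013441$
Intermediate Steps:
$z{\left(o,R \right)} = \left(R + o\right) \left(o + 2 R\right)$ ($z{\left(o,R \right)} = \left(R + o\right) \left(R + \left(R + o\right)\right) = \left(R + o\right) \left(o + 2 R\right)$)
$N{\left(E,Q \right)} = E^{2}$
$\frac{1}{303 + N{\left(-21,z{\left(2,1 \right)} \right)}} = \frac{1}{303 + \left(-21\right)^{2}} = \frac{1}{303 + 441} = \frac{1}{744}$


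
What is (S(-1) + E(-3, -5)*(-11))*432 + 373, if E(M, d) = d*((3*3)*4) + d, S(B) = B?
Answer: 879061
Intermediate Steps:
E(M, d) = 37*d (E(M, d) = d*(9*4) + d = d*36 + d = 36*d + d = 37*d)
(S(-1) + E(-3, -5)*(-11))*432 + 373 = (-1 + (37*(-5))*(-11))*432 + 373 = (-1 - 185*(-11))*432 + 373 = (-1 + 2035)*432 + 373 = 2034*432 + 373 = 878688 + 373 = 879061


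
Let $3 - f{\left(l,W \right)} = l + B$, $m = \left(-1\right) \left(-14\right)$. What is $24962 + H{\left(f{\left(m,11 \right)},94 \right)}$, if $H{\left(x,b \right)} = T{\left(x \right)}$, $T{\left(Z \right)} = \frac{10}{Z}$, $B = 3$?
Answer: $\frac{174729}{7} \approx 24961.0$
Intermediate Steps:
$m = 14$
$f{\left(l,W \right)} = - l$ ($f{\left(l,W \right)} = 3 - \left(l + 3\right) = 3 - \left(3 + l\right) = - l$)
$H{\left(x,b \right)} = \frac{10}{x}$
$24962 + H{\left(f{\left(m,11 \right)},94 \right)} = 24962 + \frac{10}{\left(-1\right) 14} = 24962 + \frac{10}{-14} = 24962 + 10 \left(- \frac{1}{14}\right) = 24962 - \frac{5}{7} = \frac{174729}{7}$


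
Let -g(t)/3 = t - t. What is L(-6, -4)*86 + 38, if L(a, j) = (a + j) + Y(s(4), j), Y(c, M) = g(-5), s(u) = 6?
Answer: -822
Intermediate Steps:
g(t) = 0 (g(t) = -3*(t - t) = -3*0 = 0)
Y(c, M) = 0
L(a, j) = a + j (L(a, j) = (a + j) + 0 = a + j)
L(-6, -4)*86 + 38 = (-6 - 4)*86 + 38 = -10*86 + 38 = -860 + 38 = -822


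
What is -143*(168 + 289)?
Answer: -65351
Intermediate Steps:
-143*(168 + 289) = -143*457 = -65351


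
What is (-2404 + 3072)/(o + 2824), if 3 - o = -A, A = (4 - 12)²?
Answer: 668/2891 ≈ 0.23106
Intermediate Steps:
A = 64 (A = (-8)² = 64)
o = 67 (o = 3 - (-1)*64 = 3 - 1*(-64) = 3 + 64 = 67)
(-2404 + 3072)/(o + 2824) = (-2404 + 3072)/(67 + 2824) = 668/2891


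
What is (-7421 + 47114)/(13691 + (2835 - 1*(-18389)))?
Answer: 39693/34915 ≈ 1.1368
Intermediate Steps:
(-7421 + 47114)/(13691 + (2835 - 1*(-18389))) = 39693/(13691 + (2835 + 18389)) = 39693/(13691 + 21224) = 39693/34915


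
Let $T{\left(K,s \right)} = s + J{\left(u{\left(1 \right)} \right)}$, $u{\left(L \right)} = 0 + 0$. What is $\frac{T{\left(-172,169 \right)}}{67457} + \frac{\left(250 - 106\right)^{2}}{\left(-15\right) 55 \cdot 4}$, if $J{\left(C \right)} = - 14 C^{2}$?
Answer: $- \frac{8963017}{1426975} \approx -6.2811$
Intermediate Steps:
$u{\left(L \right)} = 0$
$T{\left(K,s \right)} = s$ ($T{\left(K,s \right)} = s - 14 \cdot 0^{2} = s - 0 = s + 0 = s$)
$\frac{T{\left(-172,169 \right)}}{67457} + \frac{\left(250 - 106\right)^{2}}{\left(-15\right) 55 \cdot 4} = \frac{169}{67457} + \frac{\left(250 - 106\right)^{2}}{\left(-15\right) 55 \cdot 4} = 169 \cdot \frac{1}{67457} + \frac{144^{2}}{\left(-825\right) 4} = \frac{13}{5189} + \frac{20736}{-3300} = \frac{13}{5189} + 20736 \left(- \frac{1}{3300}\right) = \frac{13}{5189} - \frac{1728}{275} = - \frac{8963017}{1426975}$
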